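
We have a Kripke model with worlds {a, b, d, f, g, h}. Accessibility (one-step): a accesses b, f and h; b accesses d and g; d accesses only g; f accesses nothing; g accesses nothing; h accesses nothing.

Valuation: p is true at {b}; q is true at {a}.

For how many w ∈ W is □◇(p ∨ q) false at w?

3

a: successors {b, f, h}; ◇(p ∨ q) there: b:F, f:F, h:F. ✗
b: successors {d, g}; ◇(p ∨ q) there: d:F, g:F. ✗
d: successors {g}; ◇(p ∨ q) there: g:F. ✗
f: no successors, so □◇(p ∨ q) holds vacuously. ✓
g: no successors, so □◇(p ∨ q) holds vacuously. ✓
h: no successors, so □◇(p ∨ q) holds vacuously. ✓
Satisfying worlds: {f, g, h}.
So □◇(p ∨ q) fails at the other 3 worlds.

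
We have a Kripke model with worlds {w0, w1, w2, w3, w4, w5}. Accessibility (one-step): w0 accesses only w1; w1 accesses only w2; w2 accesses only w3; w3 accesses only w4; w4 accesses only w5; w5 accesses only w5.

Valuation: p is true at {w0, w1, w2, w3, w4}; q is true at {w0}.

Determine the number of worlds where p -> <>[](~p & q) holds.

w0: p is T, <>[](~p & q) is F. ✗
w1: p is T, <>[](~p & q) is F. ✗
w2: p is T, <>[](~p & q) is F. ✗
w3: p is T, <>[](~p & q) is F. ✗
w4: p is T, <>[](~p & q) is F. ✗
w5: p is F, <>[](~p & q) is F. ✓
Satisfying worlds: {w5}.

1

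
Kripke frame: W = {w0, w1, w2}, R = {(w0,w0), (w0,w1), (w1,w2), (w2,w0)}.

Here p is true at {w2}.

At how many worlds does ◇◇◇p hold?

w0: successors {w0, w1}; ◇◇p there: w0:T, w1:F. ✓
w1: successors {w2}; ◇◇p there: w2:F. ✗
w2: successors {w0}; ◇◇p there: w0:T. ✓
Satisfying worlds: {w0, w2}.

2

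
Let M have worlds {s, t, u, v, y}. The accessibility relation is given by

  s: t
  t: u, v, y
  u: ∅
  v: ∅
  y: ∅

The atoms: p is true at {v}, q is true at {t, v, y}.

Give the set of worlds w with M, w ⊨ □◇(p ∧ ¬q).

{u, v, y}

s: successors {t}; ◇(p ∧ ¬q) there: t:F. ✗
t: successors {u, v, y}; ◇(p ∧ ¬q) there: u:F, v:F, y:F. ✗
u: no successors, so □◇(p ∧ ¬q) holds vacuously. ✓
v: no successors, so □◇(p ∧ ¬q) holds vacuously. ✓
y: no successors, so □◇(p ∧ ¬q) holds vacuously. ✓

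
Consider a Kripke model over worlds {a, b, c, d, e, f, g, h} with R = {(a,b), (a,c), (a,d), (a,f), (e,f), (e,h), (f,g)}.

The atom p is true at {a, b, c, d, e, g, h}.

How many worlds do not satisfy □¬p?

a: successors {b, c, d, f}; ¬p there: b:F, c:F, d:F, f:T. ✗
b: no successors, so □¬p holds vacuously. ✓
c: no successors, so □¬p holds vacuously. ✓
d: no successors, so □¬p holds vacuously. ✓
e: successors {f, h}; ¬p there: f:T, h:F. ✗
f: successors {g}; ¬p there: g:F. ✗
g: no successors, so □¬p holds vacuously. ✓
h: no successors, so □¬p holds vacuously. ✓
Satisfying worlds: {b, c, d, g, h}.
So □¬p fails at the other 3 worlds.

3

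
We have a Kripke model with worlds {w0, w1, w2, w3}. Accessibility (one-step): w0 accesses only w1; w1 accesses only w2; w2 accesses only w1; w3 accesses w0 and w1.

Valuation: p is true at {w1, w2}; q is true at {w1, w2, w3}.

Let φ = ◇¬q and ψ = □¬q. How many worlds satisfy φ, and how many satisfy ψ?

For ◇¬q:
w0: successors {w1}; ¬q there: w1:F. ✗
w1: successors {w2}; ¬q there: w2:F. ✗
w2: successors {w1}; ¬q there: w1:F. ✗
w3: successors {w0, w1}; ¬q there: w0:T, w1:F. ✓
— 1 world.
For □¬q:
w0: successors {w1}; ¬q there: w1:F. ✗
w1: successors {w2}; ¬q there: w2:F. ✗
w2: successors {w1}; ¬q there: w1:F. ✗
w3: successors {w0, w1}; ¬q there: w0:T, w1:F. ✗
— 0 worlds.

1 and 0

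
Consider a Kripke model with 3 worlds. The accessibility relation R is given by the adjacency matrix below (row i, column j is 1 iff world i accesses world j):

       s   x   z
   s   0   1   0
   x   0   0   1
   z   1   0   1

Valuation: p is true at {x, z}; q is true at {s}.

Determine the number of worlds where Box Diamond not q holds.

s: successors {x}; Diamond not q there: x:T. ✓
x: successors {z}; Diamond not q there: z:T. ✓
z: successors {s, z}; Diamond not q there: s:T, z:T. ✓
Satisfying worlds: {s, x, z}.

3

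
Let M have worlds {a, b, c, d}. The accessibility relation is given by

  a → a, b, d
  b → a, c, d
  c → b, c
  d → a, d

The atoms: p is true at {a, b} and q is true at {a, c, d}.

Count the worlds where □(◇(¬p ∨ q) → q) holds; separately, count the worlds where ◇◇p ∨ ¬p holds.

2 and 4

For □(◇(¬p ∨ q) → q):
a: successors {a, b, d}; ◇(¬p ∨ q) → q there: a:T, b:F, d:T. ✗
b: successors {a, c, d}; ◇(¬p ∨ q) → q there: a:T, c:T, d:T. ✓
c: successors {b, c}; ◇(¬p ∨ q) → q there: b:F, c:T. ✗
d: successors {a, d}; ◇(¬p ∨ q) → q there: a:T, d:T. ✓
— 2 worlds.
For ◇◇p ∨ ¬p:
a: ◇◇p is T, ¬p is F. ✓
b: ◇◇p is T, ¬p is F. ✓
c: ◇◇p is T, ¬p is T. ✓
d: ◇◇p is T, ¬p is T. ✓
— 4 worlds.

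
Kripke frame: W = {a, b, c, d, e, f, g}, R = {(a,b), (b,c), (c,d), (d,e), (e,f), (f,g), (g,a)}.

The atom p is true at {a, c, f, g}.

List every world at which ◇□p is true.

a: successors {b}; □p there: b:T. ✓
b: successors {c}; □p there: c:F. ✗
c: successors {d}; □p there: d:F. ✗
d: successors {e}; □p there: e:T. ✓
e: successors {f}; □p there: f:T. ✓
f: successors {g}; □p there: g:T. ✓
g: successors {a}; □p there: a:F. ✗

{a, d, e, f}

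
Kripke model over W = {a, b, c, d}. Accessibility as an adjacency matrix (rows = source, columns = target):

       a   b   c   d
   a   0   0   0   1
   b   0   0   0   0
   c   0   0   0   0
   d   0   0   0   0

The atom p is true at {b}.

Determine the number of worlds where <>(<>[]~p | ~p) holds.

1

a: successors {d}; <>[]~p | ~p there: d:T. ✓
b: no successors, so <>(<>[]~p | ~p) fails. ✗
c: no successors, so <>(<>[]~p | ~p) fails. ✗
d: no successors, so <>(<>[]~p | ~p) fails. ✗
Satisfying worlds: {a}.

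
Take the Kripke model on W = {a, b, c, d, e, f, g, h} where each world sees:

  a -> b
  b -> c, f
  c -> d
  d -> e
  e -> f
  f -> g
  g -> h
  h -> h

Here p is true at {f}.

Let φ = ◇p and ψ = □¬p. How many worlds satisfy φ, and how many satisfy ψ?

For ◇p:
a: successors {b}; p there: b:F. ✗
b: successors {c, f}; p there: c:F, f:T. ✓
c: successors {d}; p there: d:F. ✗
d: successors {e}; p there: e:F. ✗
e: successors {f}; p there: f:T. ✓
f: successors {g}; p there: g:F. ✗
g: successors {h}; p there: h:F. ✗
h: successors {h}; p there: h:F. ✗
— 2 worlds.
For □¬p:
a: successors {b}; ¬p there: b:T. ✓
b: successors {c, f}; ¬p there: c:T, f:F. ✗
c: successors {d}; ¬p there: d:T. ✓
d: successors {e}; ¬p there: e:T. ✓
e: successors {f}; ¬p there: f:F. ✗
f: successors {g}; ¬p there: g:T. ✓
g: successors {h}; ¬p there: h:T. ✓
h: successors {h}; ¬p there: h:T. ✓
— 6 worlds.

2 and 6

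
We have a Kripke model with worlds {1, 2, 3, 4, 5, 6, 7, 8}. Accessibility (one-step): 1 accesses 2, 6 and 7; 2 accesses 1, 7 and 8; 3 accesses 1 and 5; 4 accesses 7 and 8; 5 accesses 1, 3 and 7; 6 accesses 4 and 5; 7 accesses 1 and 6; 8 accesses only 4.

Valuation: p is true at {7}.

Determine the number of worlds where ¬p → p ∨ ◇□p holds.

1: ¬p is T, p ∨ ◇□p is F. ✗
2: ¬p is T, p ∨ ◇□p is F. ✗
3: ¬p is T, p ∨ ◇□p is F. ✗
4: ¬p is T, p ∨ ◇□p is F. ✗
5: ¬p is T, p ∨ ◇□p is F. ✗
6: ¬p is T, p ∨ ◇□p is F. ✗
7: ¬p is F, p ∨ ◇□p is T. ✓
8: ¬p is T, p ∨ ◇□p is F. ✗
Satisfying worlds: {7}.

1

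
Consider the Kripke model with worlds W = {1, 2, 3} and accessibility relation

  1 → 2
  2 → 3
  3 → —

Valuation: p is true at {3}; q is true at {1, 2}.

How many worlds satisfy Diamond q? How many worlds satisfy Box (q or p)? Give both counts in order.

1 and 3

For Diamond q:
1: successors {2}; q there: 2:T. ✓
2: successors {3}; q there: 3:F. ✗
3: no successors, so Diamond q fails. ✗
— 1 world.
For Box (q or p):
1: successors {2}; q or p there: 2:T. ✓
2: successors {3}; q or p there: 3:T. ✓
3: no successors, so Box (q or p) holds vacuously. ✓
— 3 worlds.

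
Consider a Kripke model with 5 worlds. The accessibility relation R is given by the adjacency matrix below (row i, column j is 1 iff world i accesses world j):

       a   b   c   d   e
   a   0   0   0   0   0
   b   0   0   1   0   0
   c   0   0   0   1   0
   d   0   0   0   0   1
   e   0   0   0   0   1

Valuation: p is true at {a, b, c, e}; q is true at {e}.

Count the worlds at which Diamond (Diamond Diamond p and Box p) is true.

3

a: no successors, so Diamond (Diamond Diamond p and Box p) fails. ✗
b: successors {c}; Diamond Diamond p and Box p there: c:F. ✗
c: successors {d}; Diamond Diamond p and Box p there: d:T. ✓
d: successors {e}; Diamond Diamond p and Box p there: e:T. ✓
e: successors {e}; Diamond Diamond p and Box p there: e:T. ✓
Satisfying worlds: {c, d, e}.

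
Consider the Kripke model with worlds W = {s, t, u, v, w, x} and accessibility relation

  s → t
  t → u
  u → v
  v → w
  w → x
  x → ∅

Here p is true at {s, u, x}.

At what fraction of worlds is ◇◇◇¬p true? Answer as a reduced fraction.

1/3

s: successors {t}; ◇◇¬p there: t:T. ✓
t: successors {u}; ◇◇¬p there: u:T. ✓
u: successors {v}; ◇◇¬p there: v:F. ✗
v: successors {w}; ◇◇¬p there: w:F. ✗
w: successors {x}; ◇◇¬p there: x:F. ✗
x: no successors, so ◇◇◇¬p fails. ✗
That's 2 of 6 worlds, so 2/6 = 1/3.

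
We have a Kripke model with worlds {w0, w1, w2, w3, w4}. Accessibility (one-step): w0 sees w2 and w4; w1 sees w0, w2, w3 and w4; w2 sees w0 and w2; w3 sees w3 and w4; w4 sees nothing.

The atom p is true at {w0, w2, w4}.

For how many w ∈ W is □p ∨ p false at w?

2

w0: □p is T, p is T. ✓
w1: □p is F, p is F. ✗
w2: □p is T, p is T. ✓
w3: □p is F, p is F. ✗
w4: □p is T, p is T. ✓
Satisfying worlds: {w0, w2, w4}.
So □p ∨ p fails at the other 2 worlds.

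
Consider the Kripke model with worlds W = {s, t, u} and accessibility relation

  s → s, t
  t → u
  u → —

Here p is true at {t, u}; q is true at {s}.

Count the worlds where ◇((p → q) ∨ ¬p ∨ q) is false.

s: successors {s, t}; (p → q) ∨ ¬p ∨ q there: s:T, t:F. ✓
t: successors {u}; (p → q) ∨ ¬p ∨ q there: u:F. ✗
u: no successors, so ◇((p → q) ∨ ¬p ∨ q) fails. ✗
Satisfying worlds: {s}.
So ◇((p → q) ∨ ¬p ∨ q) fails at the other 2 worlds.

2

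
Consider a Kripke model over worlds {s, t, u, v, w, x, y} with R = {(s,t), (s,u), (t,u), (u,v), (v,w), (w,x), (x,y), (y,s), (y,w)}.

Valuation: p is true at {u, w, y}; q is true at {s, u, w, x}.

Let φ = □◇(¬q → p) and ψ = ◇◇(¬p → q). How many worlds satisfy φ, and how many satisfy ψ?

5 and 6

For □◇(¬q → p):
s: successors {t, u}; ◇(¬q → p) there: t:T, u:F. ✗
t: successors {u}; ◇(¬q → p) there: u:F. ✗
u: successors {v}; ◇(¬q → p) there: v:T. ✓
v: successors {w}; ◇(¬q → p) there: w:T. ✓
w: successors {x}; ◇(¬q → p) there: x:T. ✓
x: successors {y}; ◇(¬q → p) there: y:T. ✓
y: successors {s, w}; ◇(¬q → p) there: s:T, w:T. ✓
— 5 worlds.
For ◇◇(¬p → q):
s: successors {t, u}; ◇(¬p → q) there: t:T, u:F. ✓
t: successors {u}; ◇(¬p → q) there: u:F. ✗
u: successors {v}; ◇(¬p → q) there: v:T. ✓
v: successors {w}; ◇(¬p → q) there: w:T. ✓
w: successors {x}; ◇(¬p → q) there: x:T. ✓
x: successors {y}; ◇(¬p → q) there: y:T. ✓
y: successors {s, w}; ◇(¬p → q) there: s:T, w:T. ✓
— 6 worlds.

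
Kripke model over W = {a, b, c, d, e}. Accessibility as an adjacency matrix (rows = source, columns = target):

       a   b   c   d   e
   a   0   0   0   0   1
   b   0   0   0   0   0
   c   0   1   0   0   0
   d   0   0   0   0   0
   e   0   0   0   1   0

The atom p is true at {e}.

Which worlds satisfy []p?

a: successors {e}; p there: e:T. ✓
b: no successors, so []p holds vacuously. ✓
c: successors {b}; p there: b:F. ✗
d: no successors, so []p holds vacuously. ✓
e: successors {d}; p there: d:F. ✗

{a, b, d}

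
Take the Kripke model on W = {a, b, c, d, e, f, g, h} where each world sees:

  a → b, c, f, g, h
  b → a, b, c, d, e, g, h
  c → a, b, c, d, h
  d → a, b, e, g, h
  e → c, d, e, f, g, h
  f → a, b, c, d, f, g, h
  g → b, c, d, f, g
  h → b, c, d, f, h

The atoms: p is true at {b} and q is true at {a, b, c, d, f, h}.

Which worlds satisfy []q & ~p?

{c, h}

a: []q is F, ~p is T. ✗
b: []q is F, ~p is F. ✗
c: []q is T, ~p is T. ✓
d: []q is F, ~p is T. ✗
e: []q is F, ~p is T. ✗
f: []q is F, ~p is T. ✗
g: []q is F, ~p is T. ✗
h: []q is T, ~p is T. ✓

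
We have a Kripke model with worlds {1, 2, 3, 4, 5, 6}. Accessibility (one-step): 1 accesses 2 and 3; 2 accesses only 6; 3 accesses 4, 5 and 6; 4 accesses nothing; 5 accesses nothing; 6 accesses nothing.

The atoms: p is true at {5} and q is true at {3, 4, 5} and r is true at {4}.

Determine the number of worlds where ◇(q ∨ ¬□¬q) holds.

2

1: successors {2, 3}; q ∨ ¬□¬q there: 2:F, 3:T. ✓
2: successors {6}; q ∨ ¬□¬q there: 6:F. ✗
3: successors {4, 5, 6}; q ∨ ¬□¬q there: 4:T, 5:T, 6:F. ✓
4: no successors, so ◇(q ∨ ¬□¬q) fails. ✗
5: no successors, so ◇(q ∨ ¬□¬q) fails. ✗
6: no successors, so ◇(q ∨ ¬□¬q) fails. ✗
Satisfying worlds: {1, 3}.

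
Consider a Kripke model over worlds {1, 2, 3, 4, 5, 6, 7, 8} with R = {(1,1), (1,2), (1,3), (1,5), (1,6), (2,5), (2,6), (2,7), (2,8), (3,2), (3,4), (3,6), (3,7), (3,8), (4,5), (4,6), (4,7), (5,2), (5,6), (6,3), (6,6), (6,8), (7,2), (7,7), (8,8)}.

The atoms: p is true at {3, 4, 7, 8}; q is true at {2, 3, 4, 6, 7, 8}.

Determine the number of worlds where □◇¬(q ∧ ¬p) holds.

5

1: successors {1, 2, 3, 5, 6}; ◇¬(q ∧ ¬p) there: 1:T, 2:T, 3:T, 5:F, 6:T. ✗
2: successors {5, 6, 7, 8}; ◇¬(q ∧ ¬p) there: 5:F, 6:T, 7:T, 8:T. ✗
3: successors {2, 4, 6, 7, 8}; ◇¬(q ∧ ¬p) there: 2:T, 4:T, 6:T, 7:T, 8:T. ✓
4: successors {5, 6, 7}; ◇¬(q ∧ ¬p) there: 5:F, 6:T, 7:T. ✗
5: successors {2, 6}; ◇¬(q ∧ ¬p) there: 2:T, 6:T. ✓
6: successors {3, 6, 8}; ◇¬(q ∧ ¬p) there: 3:T, 6:T, 8:T. ✓
7: successors {2, 7}; ◇¬(q ∧ ¬p) there: 2:T, 7:T. ✓
8: successors {8}; ◇¬(q ∧ ¬p) there: 8:T. ✓
Satisfying worlds: {3, 5, 6, 7, 8}.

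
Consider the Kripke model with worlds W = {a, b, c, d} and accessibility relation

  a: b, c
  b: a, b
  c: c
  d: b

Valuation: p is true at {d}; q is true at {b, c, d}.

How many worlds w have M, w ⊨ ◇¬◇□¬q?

a: successors {b, c}; ¬◇□¬q there: b:T, c:T. ✓
b: successors {a, b}; ¬◇□¬q there: a:T, b:T. ✓
c: successors {c}; ¬◇□¬q there: c:T. ✓
d: successors {b}; ¬◇□¬q there: b:T. ✓
Satisfying worlds: {a, b, c, d}.

4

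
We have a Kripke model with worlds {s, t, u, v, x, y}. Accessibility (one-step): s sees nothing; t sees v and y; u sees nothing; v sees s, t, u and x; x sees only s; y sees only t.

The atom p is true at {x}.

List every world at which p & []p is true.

s: p is F, []p is T. ✗
t: p is F, []p is F. ✗
u: p is F, []p is T. ✗
v: p is F, []p is F. ✗
x: p is T, []p is F. ✗
y: p is F, []p is F. ✗

∅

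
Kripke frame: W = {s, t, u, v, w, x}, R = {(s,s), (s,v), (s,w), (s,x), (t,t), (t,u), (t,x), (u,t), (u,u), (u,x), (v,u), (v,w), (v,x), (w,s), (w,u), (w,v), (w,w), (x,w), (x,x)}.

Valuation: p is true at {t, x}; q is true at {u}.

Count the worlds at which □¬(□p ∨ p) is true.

s: successors {s, v, w, x}; ¬(□p ∨ p) there: s:T, v:T, w:T, x:F. ✗
t: successors {t, u, x}; ¬(□p ∨ p) there: t:F, u:T, x:F. ✗
u: successors {t, u, x}; ¬(□p ∨ p) there: t:F, u:T, x:F. ✗
v: successors {u, w, x}; ¬(□p ∨ p) there: u:T, w:T, x:F. ✗
w: successors {s, u, v, w}; ¬(□p ∨ p) there: s:T, u:T, v:T, w:T. ✓
x: successors {w, x}; ¬(□p ∨ p) there: w:T, x:F. ✗
Satisfying worlds: {w}.

1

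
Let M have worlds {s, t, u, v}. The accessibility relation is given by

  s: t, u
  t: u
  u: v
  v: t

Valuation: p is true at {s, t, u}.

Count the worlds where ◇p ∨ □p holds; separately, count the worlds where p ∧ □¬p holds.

For ◇p ∨ □p:
s: ◇p is T, □p is T. ✓
t: ◇p is T, □p is T. ✓
u: ◇p is F, □p is F. ✗
v: ◇p is T, □p is T. ✓
— 3 worlds.
For p ∧ □¬p:
s: p is T, □¬p is F. ✗
t: p is T, □¬p is F. ✗
u: p is T, □¬p is T. ✓
v: p is F, □¬p is F. ✗
— 1 world.

3 and 1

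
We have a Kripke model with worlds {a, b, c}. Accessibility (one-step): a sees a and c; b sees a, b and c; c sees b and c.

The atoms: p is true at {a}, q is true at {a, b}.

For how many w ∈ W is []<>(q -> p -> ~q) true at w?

3

a: successors {a, c}; <>(q -> p -> ~q) there: a:T, c:T. ✓
b: successors {a, b, c}; <>(q -> p -> ~q) there: a:T, b:T, c:T. ✓
c: successors {b, c}; <>(q -> p -> ~q) there: b:T, c:T. ✓
Satisfying worlds: {a, b, c}.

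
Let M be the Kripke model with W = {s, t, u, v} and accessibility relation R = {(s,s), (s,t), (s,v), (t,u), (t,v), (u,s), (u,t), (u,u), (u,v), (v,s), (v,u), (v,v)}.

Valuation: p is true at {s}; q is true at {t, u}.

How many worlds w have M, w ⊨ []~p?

s: successors {s, t, v}; ~p there: s:F, t:T, v:T. ✗
t: successors {u, v}; ~p there: u:T, v:T. ✓
u: successors {s, t, u, v}; ~p there: s:F, t:T, u:T, v:T. ✗
v: successors {s, u, v}; ~p there: s:F, u:T, v:T. ✗
Satisfying worlds: {t}.

1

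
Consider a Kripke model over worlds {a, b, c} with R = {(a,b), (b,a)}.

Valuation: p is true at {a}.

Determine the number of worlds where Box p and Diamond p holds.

a: Box p is F, Diamond p is F. ✗
b: Box p is T, Diamond p is T. ✓
c: Box p is T, Diamond p is F. ✗
Satisfying worlds: {b}.

1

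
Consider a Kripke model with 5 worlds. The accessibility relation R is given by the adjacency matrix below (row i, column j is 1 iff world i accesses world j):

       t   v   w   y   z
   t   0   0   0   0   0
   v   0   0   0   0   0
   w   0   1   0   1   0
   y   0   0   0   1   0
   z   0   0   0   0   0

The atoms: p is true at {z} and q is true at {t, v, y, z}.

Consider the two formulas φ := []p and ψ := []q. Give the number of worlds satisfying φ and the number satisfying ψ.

For []p:
t: no successors, so []p holds vacuously. ✓
v: no successors, so []p holds vacuously. ✓
w: successors {v, y}; p there: v:F, y:F. ✗
y: successors {y}; p there: y:F. ✗
z: no successors, so []p holds vacuously. ✓
— 3 worlds.
For []q:
t: no successors, so []q holds vacuously. ✓
v: no successors, so []q holds vacuously. ✓
w: successors {v, y}; q there: v:T, y:T. ✓
y: successors {y}; q there: y:T. ✓
z: no successors, so []q holds vacuously. ✓
— 5 worlds.

3 and 5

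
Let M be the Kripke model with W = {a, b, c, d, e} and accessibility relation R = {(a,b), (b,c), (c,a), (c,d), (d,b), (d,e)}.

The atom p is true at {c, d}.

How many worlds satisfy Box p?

2

a: successors {b}; p there: b:F. ✗
b: successors {c}; p there: c:T. ✓
c: successors {a, d}; p there: a:F, d:T. ✗
d: successors {b, e}; p there: b:F, e:F. ✗
e: no successors, so Box p holds vacuously. ✓
Satisfying worlds: {b, e}.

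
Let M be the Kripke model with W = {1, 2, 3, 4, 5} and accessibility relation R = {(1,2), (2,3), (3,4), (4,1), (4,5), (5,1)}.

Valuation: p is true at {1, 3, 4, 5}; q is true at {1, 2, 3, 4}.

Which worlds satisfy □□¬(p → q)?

∅

1: successors {2}; □¬(p → q) there: 2:F. ✗
2: successors {3}; □¬(p → q) there: 3:F. ✗
3: successors {4}; □¬(p → q) there: 4:F. ✗
4: successors {1, 5}; □¬(p → q) there: 1:F, 5:F. ✗
5: successors {1}; □¬(p → q) there: 1:F. ✗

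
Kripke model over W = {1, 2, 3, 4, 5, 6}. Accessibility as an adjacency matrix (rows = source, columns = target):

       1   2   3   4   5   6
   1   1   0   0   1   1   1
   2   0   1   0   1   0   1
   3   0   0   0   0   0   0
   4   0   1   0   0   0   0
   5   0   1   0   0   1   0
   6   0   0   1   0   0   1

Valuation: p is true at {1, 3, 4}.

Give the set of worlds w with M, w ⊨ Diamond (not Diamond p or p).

1: successors {1, 4, 5, 6}; not Diamond p or p there: 1:T, 4:T, 5:T, 6:F. ✓
2: successors {2, 4, 6}; not Diamond p or p there: 2:F, 4:T, 6:F. ✓
3: no successors, so Diamond (not Diamond p or p) fails. ✗
4: successors {2}; not Diamond p or p there: 2:F. ✗
5: successors {2, 5}; not Diamond p or p there: 2:F, 5:T. ✓
6: successors {3, 6}; not Diamond p or p there: 3:T, 6:F. ✓

{1, 2, 5, 6}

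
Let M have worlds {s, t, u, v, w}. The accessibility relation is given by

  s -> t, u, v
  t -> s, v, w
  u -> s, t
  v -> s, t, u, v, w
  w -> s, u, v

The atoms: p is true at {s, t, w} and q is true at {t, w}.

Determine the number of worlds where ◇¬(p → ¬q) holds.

s: successors {t, u, v}; ¬(p → ¬q) there: t:T, u:F, v:F. ✓
t: successors {s, v, w}; ¬(p → ¬q) there: s:F, v:F, w:T. ✓
u: successors {s, t}; ¬(p → ¬q) there: s:F, t:T. ✓
v: successors {s, t, u, v, w}; ¬(p → ¬q) there: s:F, t:T, u:F, v:F, w:T. ✓
w: successors {s, u, v}; ¬(p → ¬q) there: s:F, u:F, v:F. ✗
Satisfying worlds: {s, t, u, v}.

4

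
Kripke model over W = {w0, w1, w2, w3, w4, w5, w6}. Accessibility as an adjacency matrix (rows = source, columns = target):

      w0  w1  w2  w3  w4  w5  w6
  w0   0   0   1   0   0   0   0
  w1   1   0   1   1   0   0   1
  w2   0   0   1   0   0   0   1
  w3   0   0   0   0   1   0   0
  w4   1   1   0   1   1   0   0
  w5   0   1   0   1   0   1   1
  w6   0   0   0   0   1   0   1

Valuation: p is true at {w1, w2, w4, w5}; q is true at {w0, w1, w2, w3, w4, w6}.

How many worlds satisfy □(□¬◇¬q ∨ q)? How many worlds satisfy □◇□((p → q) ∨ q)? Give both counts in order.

6 and 7

For □(□¬◇¬q ∨ q):
w0: successors {w2}; □¬◇¬q ∨ q there: w2:T. ✓
w1: successors {w0, w2, w3, w6}; □¬◇¬q ∨ q there: w0:T, w2:T, w3:T, w6:T. ✓
w2: successors {w2, w6}; □¬◇¬q ∨ q there: w2:T, w6:T. ✓
w3: successors {w4}; □¬◇¬q ∨ q there: w4:T. ✓
w4: successors {w0, w1, w3, w4}; □¬◇¬q ∨ q there: w0:T, w1:T, w3:T, w4:T. ✓
w5: successors {w1, w3, w5, w6}; □¬◇¬q ∨ q there: w1:T, w3:T, w5:F, w6:T. ✗
w6: successors {w4, w6}; □¬◇¬q ∨ q there: w4:T, w6:T. ✓
— 6 worlds.
For □◇□((p → q) ∨ q):
w0: successors {w2}; ◇□((p → q) ∨ q) there: w2:T. ✓
w1: successors {w0, w2, w3, w6}; ◇□((p → q) ∨ q) there: w0:T, w2:T, w3:T, w6:T. ✓
w2: successors {w2, w6}; ◇□((p → q) ∨ q) there: w2:T, w6:T. ✓
w3: successors {w4}; ◇□((p → q) ∨ q) there: w4:T. ✓
w4: successors {w0, w1, w3, w4}; ◇□((p → q) ∨ q) there: w0:T, w1:T, w3:T, w4:T. ✓
w5: successors {w1, w3, w5, w6}; ◇□((p → q) ∨ q) there: w1:T, w3:T, w5:T, w6:T. ✓
w6: successors {w4, w6}; ◇□((p → q) ∨ q) there: w4:T, w6:T. ✓
— 7 worlds.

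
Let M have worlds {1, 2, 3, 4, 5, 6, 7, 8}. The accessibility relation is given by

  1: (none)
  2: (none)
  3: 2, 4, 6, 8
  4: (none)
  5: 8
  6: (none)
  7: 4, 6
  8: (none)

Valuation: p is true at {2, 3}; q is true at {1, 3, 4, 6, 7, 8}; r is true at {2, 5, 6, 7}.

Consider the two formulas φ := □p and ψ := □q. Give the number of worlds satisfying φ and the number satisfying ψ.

5 and 7

For □p:
1: no successors, so □p holds vacuously. ✓
2: no successors, so □p holds vacuously. ✓
3: successors {2, 4, 6, 8}; p there: 2:T, 4:F, 6:F, 8:F. ✗
4: no successors, so □p holds vacuously. ✓
5: successors {8}; p there: 8:F. ✗
6: no successors, so □p holds vacuously. ✓
7: successors {4, 6}; p there: 4:F, 6:F. ✗
8: no successors, so □p holds vacuously. ✓
— 5 worlds.
For □q:
1: no successors, so □q holds vacuously. ✓
2: no successors, so □q holds vacuously. ✓
3: successors {2, 4, 6, 8}; q there: 2:F, 4:T, 6:T, 8:T. ✗
4: no successors, so □q holds vacuously. ✓
5: successors {8}; q there: 8:T. ✓
6: no successors, so □q holds vacuously. ✓
7: successors {4, 6}; q there: 4:T, 6:T. ✓
8: no successors, so □q holds vacuously. ✓
— 7 worlds.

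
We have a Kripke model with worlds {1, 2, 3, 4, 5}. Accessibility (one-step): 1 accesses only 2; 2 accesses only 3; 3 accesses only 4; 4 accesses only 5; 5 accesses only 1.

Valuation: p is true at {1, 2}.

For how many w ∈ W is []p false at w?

3

1: successors {2}; p there: 2:T. ✓
2: successors {3}; p there: 3:F. ✗
3: successors {4}; p there: 4:F. ✗
4: successors {5}; p there: 5:F. ✗
5: successors {1}; p there: 1:T. ✓
Satisfying worlds: {1, 5}.
So []p fails at the other 3 worlds.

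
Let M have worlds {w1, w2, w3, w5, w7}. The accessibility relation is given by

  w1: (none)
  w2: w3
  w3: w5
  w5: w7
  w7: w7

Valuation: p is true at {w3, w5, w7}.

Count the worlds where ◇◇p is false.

1

w1: no successors, so ◇◇p fails. ✗
w2: successors {w3}; ◇p there: w3:T. ✓
w3: successors {w5}; ◇p there: w5:T. ✓
w5: successors {w7}; ◇p there: w7:T. ✓
w7: successors {w7}; ◇p there: w7:T. ✓
Satisfying worlds: {w2, w3, w5, w7}.
So ◇◇p fails at the other 1 world.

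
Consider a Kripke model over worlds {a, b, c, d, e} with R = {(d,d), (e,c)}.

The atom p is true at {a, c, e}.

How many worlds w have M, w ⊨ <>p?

1

a: no successors, so <>p fails. ✗
b: no successors, so <>p fails. ✗
c: no successors, so <>p fails. ✗
d: successors {d}; p there: d:F. ✗
e: successors {c}; p there: c:T. ✓
Satisfying worlds: {e}.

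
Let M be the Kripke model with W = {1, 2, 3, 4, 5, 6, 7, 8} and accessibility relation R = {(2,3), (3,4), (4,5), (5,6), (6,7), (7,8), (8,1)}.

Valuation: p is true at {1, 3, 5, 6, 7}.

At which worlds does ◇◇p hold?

1: no successors, so ◇◇p fails. ✗
2: successors {3}; ◇p there: 3:F. ✗
3: successors {4}; ◇p there: 4:T. ✓
4: successors {5}; ◇p there: 5:T. ✓
5: successors {6}; ◇p there: 6:T. ✓
6: successors {7}; ◇p there: 7:F. ✗
7: successors {8}; ◇p there: 8:T. ✓
8: successors {1}; ◇p there: 1:F. ✗

{3, 4, 5, 7}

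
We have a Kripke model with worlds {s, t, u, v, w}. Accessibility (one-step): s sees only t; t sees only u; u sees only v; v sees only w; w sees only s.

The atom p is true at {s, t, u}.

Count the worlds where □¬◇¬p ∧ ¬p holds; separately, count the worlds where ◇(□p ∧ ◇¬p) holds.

2 and 0

For □¬◇¬p ∧ ¬p:
s: □¬◇¬p is T, ¬p is F. ✗
t: □¬◇¬p is F, ¬p is F. ✗
u: □¬◇¬p is F, ¬p is F. ✗
v: □¬◇¬p is T, ¬p is T. ✓
w: □¬◇¬p is T, ¬p is T. ✓
— 2 worlds.
For ◇(□p ∧ ◇¬p):
s: successors {t}; □p ∧ ◇¬p there: t:F. ✗
t: successors {u}; □p ∧ ◇¬p there: u:F. ✗
u: successors {v}; □p ∧ ◇¬p there: v:F. ✗
v: successors {w}; □p ∧ ◇¬p there: w:F. ✗
w: successors {s}; □p ∧ ◇¬p there: s:F. ✗
— 0 worlds.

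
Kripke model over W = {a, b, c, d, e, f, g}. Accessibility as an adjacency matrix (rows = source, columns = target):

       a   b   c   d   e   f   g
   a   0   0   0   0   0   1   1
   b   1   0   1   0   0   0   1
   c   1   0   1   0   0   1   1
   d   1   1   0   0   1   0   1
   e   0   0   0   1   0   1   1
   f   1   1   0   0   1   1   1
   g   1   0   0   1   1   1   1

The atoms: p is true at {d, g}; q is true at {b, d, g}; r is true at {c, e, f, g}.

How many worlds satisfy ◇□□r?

a: successors {f, g}; □□r there: f:F, g:F. ✗
b: successors {a, c, g}; □□r there: a:F, c:F, g:F. ✗
c: successors {a, c, f, g}; □□r there: a:F, c:F, f:F, g:F. ✗
d: successors {a, b, e, g}; □□r there: a:F, b:F, e:F, g:F. ✗
e: successors {d, f, g}; □□r there: d:F, f:F, g:F. ✗
f: successors {a, b, e, f, g}; □□r there: a:F, b:F, e:F, f:F, g:F. ✗
g: successors {a, d, e, f, g}; □□r there: a:F, d:F, e:F, f:F, g:F. ✗
Satisfying worlds: ∅.

0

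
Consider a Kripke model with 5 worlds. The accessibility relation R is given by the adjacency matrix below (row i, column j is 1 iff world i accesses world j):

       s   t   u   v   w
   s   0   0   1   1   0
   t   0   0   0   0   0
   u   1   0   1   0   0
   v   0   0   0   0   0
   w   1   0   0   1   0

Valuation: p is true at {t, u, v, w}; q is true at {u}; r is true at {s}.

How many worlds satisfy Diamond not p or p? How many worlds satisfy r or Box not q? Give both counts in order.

For Diamond not p or p:
s: Diamond not p is F, p is F. ✗
t: Diamond not p is F, p is T. ✓
u: Diamond not p is T, p is T. ✓
v: Diamond not p is F, p is T. ✓
w: Diamond not p is T, p is T. ✓
— 4 worlds.
For r or Box not q:
s: r is T, Box not q is F. ✓
t: r is F, Box not q is T. ✓
u: r is F, Box not q is F. ✗
v: r is F, Box not q is T. ✓
w: r is F, Box not q is T. ✓
— 4 worlds.

4 and 4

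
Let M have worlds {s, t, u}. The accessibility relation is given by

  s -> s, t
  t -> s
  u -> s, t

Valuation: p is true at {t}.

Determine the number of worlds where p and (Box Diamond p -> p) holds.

s: p is F, Box Diamond p -> p is T. ✗
t: p is T, Box Diamond p -> p is T. ✓
u: p is F, Box Diamond p -> p is T. ✗
Satisfying worlds: {t}.

1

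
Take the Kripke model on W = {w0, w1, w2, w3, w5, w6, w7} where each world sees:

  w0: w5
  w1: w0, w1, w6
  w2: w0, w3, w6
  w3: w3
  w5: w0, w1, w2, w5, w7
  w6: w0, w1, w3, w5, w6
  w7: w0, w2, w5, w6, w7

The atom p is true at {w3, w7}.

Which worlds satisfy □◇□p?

w0: successors {w5}; ◇□p there: w5:F. ✗
w1: successors {w0, w1, w6}; ◇□p there: w0:F, w1:F, w6:T. ✗
w2: successors {w0, w3, w6}; ◇□p there: w0:F, w3:T, w6:T. ✗
w3: successors {w3}; ◇□p there: w3:T. ✓
w5: successors {w0, w1, w2, w5, w7}; ◇□p there: w0:F, w1:F, w2:T, w5:F, w7:F. ✗
w6: successors {w0, w1, w3, w5, w6}; ◇□p there: w0:F, w1:F, w3:T, w5:F, w6:T. ✗
w7: successors {w0, w2, w5, w6, w7}; ◇□p there: w0:F, w2:T, w5:F, w6:T, w7:F. ✗

{w3}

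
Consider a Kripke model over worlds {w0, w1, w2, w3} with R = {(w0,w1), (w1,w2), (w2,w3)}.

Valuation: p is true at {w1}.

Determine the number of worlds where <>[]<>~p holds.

2

w0: successors {w1}; []<>~p there: w1:T. ✓
w1: successors {w2}; []<>~p there: w2:F. ✗
w2: successors {w3}; []<>~p there: w3:T. ✓
w3: no successors, so <>[]<>~p fails. ✗
Satisfying worlds: {w0, w2}.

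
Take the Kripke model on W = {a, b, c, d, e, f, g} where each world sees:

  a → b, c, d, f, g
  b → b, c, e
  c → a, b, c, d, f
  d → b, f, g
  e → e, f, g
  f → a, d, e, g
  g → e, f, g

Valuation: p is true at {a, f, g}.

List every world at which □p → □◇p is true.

{a, b, c, d, e, f, g}

a: □p is F, □◇p is F. ✓
b: □p is F, □◇p is F. ✓
c: □p is F, □◇p is F. ✓
d: □p is F, □◇p is F. ✓
e: □p is F, □◇p is T. ✓
f: □p is F, □◇p is T. ✓
g: □p is F, □◇p is T. ✓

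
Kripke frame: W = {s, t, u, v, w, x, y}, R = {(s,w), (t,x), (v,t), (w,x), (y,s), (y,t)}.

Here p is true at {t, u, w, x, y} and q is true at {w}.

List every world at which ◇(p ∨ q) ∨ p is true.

{s, t, u, v, w, x, y}

s: ◇(p ∨ q) is T, p is F. ✓
t: ◇(p ∨ q) is T, p is T. ✓
u: ◇(p ∨ q) is F, p is T. ✓
v: ◇(p ∨ q) is T, p is F. ✓
w: ◇(p ∨ q) is T, p is T. ✓
x: ◇(p ∨ q) is F, p is T. ✓
y: ◇(p ∨ q) is T, p is T. ✓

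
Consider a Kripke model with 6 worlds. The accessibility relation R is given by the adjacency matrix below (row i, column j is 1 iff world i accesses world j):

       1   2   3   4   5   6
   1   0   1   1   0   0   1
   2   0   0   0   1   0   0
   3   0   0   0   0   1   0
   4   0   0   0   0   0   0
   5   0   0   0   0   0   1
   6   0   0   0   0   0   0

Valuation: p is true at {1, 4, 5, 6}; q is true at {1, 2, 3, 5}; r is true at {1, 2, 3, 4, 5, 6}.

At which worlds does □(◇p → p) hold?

1: successors {2, 3, 6}; ◇p → p there: 2:F, 3:F, 6:T. ✗
2: successors {4}; ◇p → p there: 4:T. ✓
3: successors {5}; ◇p → p there: 5:T. ✓
4: no successors, so □(◇p → p) holds vacuously. ✓
5: successors {6}; ◇p → p there: 6:T. ✓
6: no successors, so □(◇p → p) holds vacuously. ✓

{2, 3, 4, 5, 6}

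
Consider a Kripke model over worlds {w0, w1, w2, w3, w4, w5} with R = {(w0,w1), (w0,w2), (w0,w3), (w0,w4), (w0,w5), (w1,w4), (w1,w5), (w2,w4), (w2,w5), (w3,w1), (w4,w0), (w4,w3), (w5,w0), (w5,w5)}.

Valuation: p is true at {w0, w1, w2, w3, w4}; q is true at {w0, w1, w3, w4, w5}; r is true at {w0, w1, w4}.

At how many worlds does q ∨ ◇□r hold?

w0: q is T, ◇□r is T. ✓
w1: q is T, ◇□r is F. ✓
w2: q is F, ◇□r is F. ✗
w3: q is T, ◇□r is F. ✓
w4: q is T, ◇□r is T. ✓
w5: q is T, ◇□r is F. ✓
Satisfying worlds: {w0, w1, w3, w4, w5}.

5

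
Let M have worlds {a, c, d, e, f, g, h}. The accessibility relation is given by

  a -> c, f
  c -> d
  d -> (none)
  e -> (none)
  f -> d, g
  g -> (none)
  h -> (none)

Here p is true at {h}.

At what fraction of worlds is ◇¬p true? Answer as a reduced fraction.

a: successors {c, f}; ¬p there: c:T, f:T. ✓
c: successors {d}; ¬p there: d:T. ✓
d: no successors, so ◇¬p fails. ✗
e: no successors, so ◇¬p fails. ✗
f: successors {d, g}; ¬p there: d:T, g:T. ✓
g: no successors, so ◇¬p fails. ✗
h: no successors, so ◇¬p fails. ✗
That's 3 of 7 worlds, so 3/7.

3/7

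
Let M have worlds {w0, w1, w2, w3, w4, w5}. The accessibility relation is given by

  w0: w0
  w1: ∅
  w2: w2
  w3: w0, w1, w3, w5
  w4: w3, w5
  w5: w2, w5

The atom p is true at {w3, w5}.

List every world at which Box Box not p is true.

w0: successors {w0}; Box not p there: w0:T. ✓
w1: no successors, so Box Box not p holds vacuously. ✓
w2: successors {w2}; Box not p there: w2:T. ✓
w3: successors {w0, w1, w3, w5}; Box not p there: w0:T, w1:T, w3:F, w5:F. ✗
w4: successors {w3, w5}; Box not p there: w3:F, w5:F. ✗
w5: successors {w2, w5}; Box not p there: w2:T, w5:F. ✗

{w0, w1, w2}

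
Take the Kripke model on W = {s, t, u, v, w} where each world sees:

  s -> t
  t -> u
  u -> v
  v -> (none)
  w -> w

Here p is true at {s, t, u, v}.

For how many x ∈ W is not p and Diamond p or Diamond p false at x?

2

s: not p and Diamond p is F, Diamond p is T. ✓
t: not p and Diamond p is F, Diamond p is T. ✓
u: not p and Diamond p is F, Diamond p is T. ✓
v: not p and Diamond p is F, Diamond p is F. ✗
w: not p and Diamond p is F, Diamond p is F. ✗
Satisfying worlds: {s, t, u}.
So not p and Diamond p or Diamond p fails at the other 2 worlds.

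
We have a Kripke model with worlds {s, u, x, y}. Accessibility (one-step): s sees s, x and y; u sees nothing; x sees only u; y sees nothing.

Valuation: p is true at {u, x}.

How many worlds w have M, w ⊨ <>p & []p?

1

s: <>p is T, []p is F. ✗
u: <>p is F, []p is T. ✗
x: <>p is T, []p is T. ✓
y: <>p is F, []p is T. ✗
Satisfying worlds: {x}.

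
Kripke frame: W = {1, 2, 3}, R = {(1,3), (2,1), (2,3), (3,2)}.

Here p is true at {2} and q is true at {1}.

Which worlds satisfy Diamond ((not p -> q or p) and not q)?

{3}

1: successors {3}; (not p -> q or p) and not q there: 3:F. ✗
2: successors {1, 3}; (not p -> q or p) and not q there: 1:F, 3:F. ✗
3: successors {2}; (not p -> q or p) and not q there: 2:T. ✓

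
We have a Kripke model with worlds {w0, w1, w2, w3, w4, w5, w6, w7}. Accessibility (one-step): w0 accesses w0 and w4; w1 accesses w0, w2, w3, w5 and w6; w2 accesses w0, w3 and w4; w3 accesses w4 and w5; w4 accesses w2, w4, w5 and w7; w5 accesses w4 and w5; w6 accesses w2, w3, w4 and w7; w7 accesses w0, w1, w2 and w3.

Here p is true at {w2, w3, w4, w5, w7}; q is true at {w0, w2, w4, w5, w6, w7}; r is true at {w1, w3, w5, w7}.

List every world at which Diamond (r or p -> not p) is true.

{w0, w1, w2, w7}

w0: successors {w0, w4}; r or p -> not p there: w0:T, w4:F. ✓
w1: successors {w0, w2, w3, w5, w6}; r or p -> not p there: w0:T, w2:F, w3:F, w5:F, w6:T. ✓
w2: successors {w0, w3, w4}; r or p -> not p there: w0:T, w3:F, w4:F. ✓
w3: successors {w4, w5}; r or p -> not p there: w4:F, w5:F. ✗
w4: successors {w2, w4, w5, w7}; r or p -> not p there: w2:F, w4:F, w5:F, w7:F. ✗
w5: successors {w4, w5}; r or p -> not p there: w4:F, w5:F. ✗
w6: successors {w2, w3, w4, w7}; r or p -> not p there: w2:F, w3:F, w4:F, w7:F. ✗
w7: successors {w0, w1, w2, w3}; r or p -> not p there: w0:T, w1:T, w2:F, w3:F. ✓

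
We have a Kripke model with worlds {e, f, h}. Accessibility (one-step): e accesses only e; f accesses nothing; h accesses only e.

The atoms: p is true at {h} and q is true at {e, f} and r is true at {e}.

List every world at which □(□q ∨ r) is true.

{e, f, h}

e: successors {e}; □q ∨ r there: e:T. ✓
f: no successors, so □(□q ∨ r) holds vacuously. ✓
h: successors {e}; □q ∨ r there: e:T. ✓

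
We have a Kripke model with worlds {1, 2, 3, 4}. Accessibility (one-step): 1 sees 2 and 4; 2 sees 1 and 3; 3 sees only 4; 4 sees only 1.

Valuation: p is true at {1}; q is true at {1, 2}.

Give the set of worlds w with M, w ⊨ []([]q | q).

{1, 3, 4}

1: successors {2, 4}; []q | q there: 2:T, 4:T. ✓
2: successors {1, 3}; []q | q there: 1:T, 3:F. ✗
3: successors {4}; []q | q there: 4:T. ✓
4: successors {1}; []q | q there: 1:T. ✓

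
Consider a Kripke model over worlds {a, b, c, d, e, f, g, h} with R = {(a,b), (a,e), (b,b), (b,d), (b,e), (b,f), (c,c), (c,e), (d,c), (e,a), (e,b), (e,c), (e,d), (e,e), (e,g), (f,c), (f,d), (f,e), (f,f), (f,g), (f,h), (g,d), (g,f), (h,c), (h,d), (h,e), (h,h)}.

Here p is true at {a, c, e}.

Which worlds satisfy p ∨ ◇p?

a: p is T, ◇p is T. ✓
b: p is F, ◇p is T. ✓
c: p is T, ◇p is T. ✓
d: p is F, ◇p is T. ✓
e: p is T, ◇p is T. ✓
f: p is F, ◇p is T. ✓
g: p is F, ◇p is F. ✗
h: p is F, ◇p is T. ✓

{a, b, c, d, e, f, h}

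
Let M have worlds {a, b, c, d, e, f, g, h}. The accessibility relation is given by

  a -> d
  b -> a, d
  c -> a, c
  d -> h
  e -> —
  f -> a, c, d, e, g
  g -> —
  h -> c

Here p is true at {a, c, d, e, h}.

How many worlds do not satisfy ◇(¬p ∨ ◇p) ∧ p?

a: ◇(¬p ∨ ◇p) is T, p is T. ✓
b: ◇(¬p ∨ ◇p) is T, p is F. ✗
c: ◇(¬p ∨ ◇p) is T, p is T. ✓
d: ◇(¬p ∨ ◇p) is T, p is T. ✓
e: ◇(¬p ∨ ◇p) is F, p is T. ✗
f: ◇(¬p ∨ ◇p) is T, p is F. ✗
g: ◇(¬p ∨ ◇p) is F, p is F. ✗
h: ◇(¬p ∨ ◇p) is T, p is T. ✓
Satisfying worlds: {a, c, d, h}.
So ◇(¬p ∨ ◇p) ∧ p fails at the other 4 worlds.

4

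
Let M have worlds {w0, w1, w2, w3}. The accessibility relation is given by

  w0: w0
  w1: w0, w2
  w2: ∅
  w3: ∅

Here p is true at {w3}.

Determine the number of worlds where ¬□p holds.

2

w0: □p is F. ✓
w1: □p is F. ✓
w2: □p is T. ✗
w3: □p is T. ✗
Satisfying worlds: {w0, w1}.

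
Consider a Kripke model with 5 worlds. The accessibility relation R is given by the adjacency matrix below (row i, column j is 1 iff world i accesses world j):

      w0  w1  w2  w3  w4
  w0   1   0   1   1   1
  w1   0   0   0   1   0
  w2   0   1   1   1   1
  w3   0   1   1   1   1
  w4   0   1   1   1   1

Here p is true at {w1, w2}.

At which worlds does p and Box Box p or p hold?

{w1, w2}

w0: p and Box Box p is F, p is F. ✗
w1: p and Box Box p is F, p is T. ✓
w2: p and Box Box p is F, p is T. ✓
w3: p and Box Box p is F, p is F. ✗
w4: p and Box Box p is F, p is F. ✗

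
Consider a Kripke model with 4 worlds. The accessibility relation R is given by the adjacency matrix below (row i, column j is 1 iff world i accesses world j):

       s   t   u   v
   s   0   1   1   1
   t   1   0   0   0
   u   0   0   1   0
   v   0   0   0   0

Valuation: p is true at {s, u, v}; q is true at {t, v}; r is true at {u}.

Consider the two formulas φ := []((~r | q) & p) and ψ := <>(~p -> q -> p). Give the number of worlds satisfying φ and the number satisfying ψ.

2 and 3

For []((~r | q) & p):
s: successors {t, u, v}; (~r | q) & p there: t:F, u:F, v:T. ✗
t: successors {s}; (~r | q) & p there: s:T. ✓
u: successors {u}; (~r | q) & p there: u:F. ✗
v: no successors, so []((~r | q) & p) holds vacuously. ✓
— 2 worlds.
For <>(~p -> q -> p):
s: successors {t, u, v}; ~p -> q -> p there: t:F, u:T, v:T. ✓
t: successors {s}; ~p -> q -> p there: s:T. ✓
u: successors {u}; ~p -> q -> p there: u:T. ✓
v: no successors, so <>(~p -> q -> p) fails. ✗
— 3 worlds.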